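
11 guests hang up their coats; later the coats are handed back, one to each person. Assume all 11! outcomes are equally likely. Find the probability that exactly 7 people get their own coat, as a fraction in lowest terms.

Favorable outcomes: C(11,7)·!4 = 330·9 = 2970.
Total outcomes: 11! = 39916800.
Probability = 2970/39916800 = 1/13440.

1/13440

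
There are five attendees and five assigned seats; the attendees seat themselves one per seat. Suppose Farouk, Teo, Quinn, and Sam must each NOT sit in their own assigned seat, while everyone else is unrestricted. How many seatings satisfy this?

Inclusion-exclusion on the 4 forbidden self-matches:
Σ_{j=0}^{4} (-1)^j C(4,j)(5-j)!
= C(4,0)·5! - C(4,1)·4! + C(4,2)·3! - C(4,3)·2! + C(4,4)·1!
= 120 - 96 + 36 - 8 + 1
= 53

53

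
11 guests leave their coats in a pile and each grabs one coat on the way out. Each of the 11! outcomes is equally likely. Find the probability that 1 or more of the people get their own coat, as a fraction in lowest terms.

Favorable outcomes: Σ_{i≥1} C(11,i)·!(11-i) = 11·1334961 + 55·133496 + 165·14833 + 330·1854 + 462·265 + 462·44 + 330·9 + 165·2 + 55·1 + 11·0 + 1·1 = 25232230.
Total outcomes: 11! = 39916800.
Probability = 25232230/39916800 = 2523223/3991680.

2523223/3991680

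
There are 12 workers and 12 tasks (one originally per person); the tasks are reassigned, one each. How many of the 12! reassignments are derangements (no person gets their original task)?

Use !n = (n-1)(!(n-1) + !(n-2)).
!12 = 11·(14684570 + 1334961) = 11·16019531 = 176214841

176214841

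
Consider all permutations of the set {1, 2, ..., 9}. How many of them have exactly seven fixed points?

Choose which 7 of the 9 are fixed: C(9,7) = 36.
The remaining 2 must be deranged: !2 = 1.
Total: 36 × 1 = 36.

36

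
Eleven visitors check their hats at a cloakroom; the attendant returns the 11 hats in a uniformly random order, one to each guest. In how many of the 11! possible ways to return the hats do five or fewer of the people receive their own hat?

39893116

# with exactly i fixed is C(11,i)·!(11-i); sum over i=0..5:
  i=0: C(11,0)·!11 = 1·14684570 = 14684570
  i=1: C(11,1)·!10 = 11·1334961 = 14684571
  i=2: C(11,2)·!9 = 55·133496 = 7342280
  i=3: C(11,3)·!8 = 165·14833 = 2447445
  i=4: C(11,4)·!7 = 330·1854 = 611820
  i=5: C(11,5)·!6 = 462·265 = 122430
Total = 39893116.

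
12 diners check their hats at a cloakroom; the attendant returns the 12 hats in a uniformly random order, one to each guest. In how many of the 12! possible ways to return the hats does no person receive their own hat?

176214841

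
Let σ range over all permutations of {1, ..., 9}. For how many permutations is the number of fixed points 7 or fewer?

362879

Sum C(9,i)·!(9-i) for i = 0..7:
  i=0: C(9,0)·!9 = 1·133496 = 133496
  i=1: C(9,1)·!8 = 9·14833 = 133497
  i=2: C(9,2)·!7 = 36·1854 = 66744
  i=3: C(9,3)·!6 = 84·265 = 22260
  i=4: C(9,4)·!5 = 126·44 = 5544
  i=5: C(9,5)·!4 = 126·9 = 1134
  i=6: C(9,6)·!3 = 84·2 = 168
  i=7: C(9,7)·!2 = 36·1 = 36
Total = 362879.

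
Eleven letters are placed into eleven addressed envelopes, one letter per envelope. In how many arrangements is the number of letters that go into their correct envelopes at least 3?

3205379

# with exactly i fixed is C(11,i)·!(11-i); sum over i=3..11:
  i=3: C(11,3)·!8 = 165·14833 = 2447445
  i=4: C(11,4)·!7 = 330·1854 = 611820
  i=5: C(11,5)·!6 = 462·265 = 122430
  i=6: C(11,6)·!5 = 462·44 = 20328
  i=7: C(11,7)·!4 = 330·9 = 2970
  i=8: C(11,8)·!3 = 165·2 = 330
  i=9: C(11,9)·!2 = 55·1 = 55
  i=10: C(11,10)·!1 = 11·0 = 0
  i=11: C(11,11)·!0 = 1·1 = 1
Total = 3205379.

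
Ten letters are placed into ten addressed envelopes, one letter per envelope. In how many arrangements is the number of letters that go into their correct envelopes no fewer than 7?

Sum C(10,i)·!(10-i) for i = 7..10:
  i=7: C(10,7)·!3 = 120·2 = 240
  i=8: C(10,8)·!2 = 45·1 = 45
  i=9: C(10,9)·!1 = 10·0 = 0
  i=10: C(10,10)·!0 = 1·1 = 1
Total = 286.

286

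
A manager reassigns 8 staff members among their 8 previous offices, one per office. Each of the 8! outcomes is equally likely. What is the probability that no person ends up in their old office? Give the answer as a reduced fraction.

2119/5760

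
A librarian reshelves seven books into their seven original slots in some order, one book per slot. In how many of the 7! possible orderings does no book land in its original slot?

1854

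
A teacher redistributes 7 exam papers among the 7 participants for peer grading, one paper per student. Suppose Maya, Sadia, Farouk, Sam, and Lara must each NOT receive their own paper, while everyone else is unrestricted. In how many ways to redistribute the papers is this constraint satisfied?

Inclusion-exclusion on the 5 forbidden self-matches:
Σ_{j=0}^{5} (-1)^j C(5,j)(7-j)!
= C(5,0)·7! - C(5,1)·6! + C(5,2)·5! - C(5,3)·4! + C(5,4)·3! - C(5,5)·2!
= 5040 - 3600 + 1200 - 240 + 30 - 2
= 2428

2428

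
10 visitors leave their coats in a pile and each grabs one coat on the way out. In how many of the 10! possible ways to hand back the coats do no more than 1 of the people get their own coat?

2669921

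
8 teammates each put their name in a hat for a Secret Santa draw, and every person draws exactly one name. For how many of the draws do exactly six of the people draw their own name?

28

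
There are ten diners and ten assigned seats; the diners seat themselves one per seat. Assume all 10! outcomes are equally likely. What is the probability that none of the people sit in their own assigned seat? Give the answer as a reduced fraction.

Favorable outcomes: !10 = 1334961.
Total outcomes: 10! = 3628800.
Probability = 1334961/3628800 = 16481/44800.

16481/44800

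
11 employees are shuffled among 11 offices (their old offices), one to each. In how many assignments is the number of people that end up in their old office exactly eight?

330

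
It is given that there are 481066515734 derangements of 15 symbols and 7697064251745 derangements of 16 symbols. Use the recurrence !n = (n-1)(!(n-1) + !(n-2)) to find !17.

130850092279664

!17 = (17-1)·(!16 + !15) = 16·(7697064251745 + 481066515734) = 16·8178130767479 = 130850092279664.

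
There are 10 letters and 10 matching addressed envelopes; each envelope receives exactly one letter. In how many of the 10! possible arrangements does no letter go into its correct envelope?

1334961

!10 is the nearest integer to 10!/e.
10! = 3628800, and 3628800/e ≈ 1334960.92, so !10 = 1334961.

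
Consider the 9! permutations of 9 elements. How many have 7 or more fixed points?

Sum C(9,i)·!(9-i) for i = 7..9:
  i=7: C(9,7)·!2 = 36·1 = 36
  i=8: C(9,8)·!1 = 9·0 = 0
  i=9: C(9,9)·!0 = 1·1 = 1
Total = 37.

37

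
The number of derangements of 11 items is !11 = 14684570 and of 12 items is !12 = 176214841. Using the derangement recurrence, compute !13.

!13 = (13-1)·(!12 + !11) = 12·(176214841 + 14684570) = 12·190899411 = 2290792932.

2290792932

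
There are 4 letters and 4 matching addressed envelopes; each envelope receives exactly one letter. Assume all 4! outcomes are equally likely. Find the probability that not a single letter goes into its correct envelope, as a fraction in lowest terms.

Favorable outcomes: !4 = 9.
Total outcomes: 4! = 24.
Probability = 9/24 = 3/8.

3/8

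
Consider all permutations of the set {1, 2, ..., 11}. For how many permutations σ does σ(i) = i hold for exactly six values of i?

Choose which 6 of the 11 are fixed: C(11,6) = 462.
The other 5 form a derangement: !5 = 44.
Total: 462 × 44 = 20328.

20328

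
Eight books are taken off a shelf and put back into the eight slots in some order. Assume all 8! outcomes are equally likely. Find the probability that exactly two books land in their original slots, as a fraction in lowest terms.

53/288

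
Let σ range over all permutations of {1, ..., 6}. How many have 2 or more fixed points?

191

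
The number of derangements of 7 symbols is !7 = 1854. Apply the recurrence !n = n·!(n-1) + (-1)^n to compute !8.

!8 = 8·1854 + 1 = 14833.

14833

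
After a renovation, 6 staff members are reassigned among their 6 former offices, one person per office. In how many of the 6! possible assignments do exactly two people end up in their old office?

135

Pick the 2 fixed positions: C(6,2) = 15 ways.
The other 4 form a derangement: !4 = 9.
Total: 15 × 9 = 135.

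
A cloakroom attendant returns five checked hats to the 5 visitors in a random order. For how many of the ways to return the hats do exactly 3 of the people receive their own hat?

10

Pick the 3 fixed positions: C(5,3) = 10 ways.
The other 2 form a derangement: !2 = 1.
Total: 10 × 1 = 10.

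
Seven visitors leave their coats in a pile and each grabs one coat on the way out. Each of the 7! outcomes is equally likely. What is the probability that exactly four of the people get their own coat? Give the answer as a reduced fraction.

1/72

Favorable outcomes: C(7,4)·!3 = 35·2 = 70.
Total outcomes: 7! = 5040.
Probability = 70/5040 = 1/72.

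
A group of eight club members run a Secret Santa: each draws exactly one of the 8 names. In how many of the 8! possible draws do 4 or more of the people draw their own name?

771

Sum C(8,i)·!(8-i) for i = 4..8:
  i=4: C(8,4)·!4 = 70·9 = 630
  i=5: C(8,5)·!3 = 56·2 = 112
  i=6: C(8,6)·!2 = 28·1 = 28
  i=7: C(8,7)·!1 = 8·0 = 0
  i=8: C(8,8)·!0 = 1·1 = 1
Total = 771.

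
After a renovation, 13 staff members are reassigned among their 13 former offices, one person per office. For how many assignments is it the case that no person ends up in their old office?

2290792932

The number of derangements of 13 is !13 = Σ_{k=0}^{13} (-1)^k·13!/k!
= 13! - 13!/1! + 13!/2! - 13!/3! + 13!/4! - 13!/5! + 13!/6! - 13!/7! + 13!/8! - 13!/9! + 13!/10! - 13!/11! + 13!/12! - 13!/13!
= 6227020800 - 6227020800 + 3113510400 - 1037836800 + 259459200 - 51891840 + 8648640 - 1235520 + 154440 - 17160 + 1716 - 156 + 13 - 1
= 2290792932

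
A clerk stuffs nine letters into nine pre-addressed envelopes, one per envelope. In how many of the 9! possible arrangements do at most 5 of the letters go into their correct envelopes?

362675

Sum C(9,i)·!(9-i) for i = 0..5:
  i=0: C(9,0)·!9 = 1·133496 = 133496
  i=1: C(9,1)·!8 = 9·14833 = 133497
  i=2: C(9,2)·!7 = 36·1854 = 66744
  i=3: C(9,3)·!6 = 84·265 = 22260
  i=4: C(9,4)·!5 = 126·44 = 5544
  i=5: C(9,5)·!4 = 126·9 = 1134
Total = 362675.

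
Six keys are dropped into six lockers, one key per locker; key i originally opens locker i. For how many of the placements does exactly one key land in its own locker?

Pick the single fixed position: C(6,1) = 6 ways.
The other 5 form a derangement: !5 = 44.
Total: 6 × 44 = 264.

264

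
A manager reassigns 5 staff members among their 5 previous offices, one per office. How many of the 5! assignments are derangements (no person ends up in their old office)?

!5 is the nearest integer to 5!/e.
5! = 120, and 120/e ≈ 44.15, so !5 = 44.

44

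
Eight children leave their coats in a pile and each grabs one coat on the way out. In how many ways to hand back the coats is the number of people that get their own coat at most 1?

Sum C(8,i)·!(8-i) for i = 0..1:
  i=0: C(8,0)·!8 = 1·14833 = 14833
  i=1: C(8,1)·!7 = 8·1854 = 14832
Total = 29665.

29665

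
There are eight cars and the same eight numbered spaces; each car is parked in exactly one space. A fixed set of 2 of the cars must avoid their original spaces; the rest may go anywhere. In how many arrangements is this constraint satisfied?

30960

Inclusion-exclusion on the 2 forbidden self-matches:
Σ_{j=0}^{2} (-1)^j C(2,j)(8-j)!
= C(2,0)·8! - C(2,1)·7! + C(2,2)·6!
= 40320 - 10080 + 720
= 30960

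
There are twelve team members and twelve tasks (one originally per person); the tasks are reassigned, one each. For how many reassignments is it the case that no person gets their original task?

!12 is the nearest integer to 12!/e.
12! = 479001600, and 479001600/e ≈ 176214840.93, so !12 = 176214841.

176214841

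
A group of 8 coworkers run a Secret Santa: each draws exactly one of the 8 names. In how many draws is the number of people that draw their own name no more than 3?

39549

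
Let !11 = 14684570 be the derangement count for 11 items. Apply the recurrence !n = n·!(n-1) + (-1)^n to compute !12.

!12 = 12·14684570 + 1 = 176214841.

176214841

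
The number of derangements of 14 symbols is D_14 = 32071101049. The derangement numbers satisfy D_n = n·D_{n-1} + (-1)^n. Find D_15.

481066515734

D_15 = 15·32071101049 - 1 = 481066515734.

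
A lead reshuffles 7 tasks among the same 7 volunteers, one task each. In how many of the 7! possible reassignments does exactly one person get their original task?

Pick the single fixed position: C(7,1) = 7 ways.
The remaining 6 must be deranged: !6 = 265.
Total: 7 × 265 = 1855.

1855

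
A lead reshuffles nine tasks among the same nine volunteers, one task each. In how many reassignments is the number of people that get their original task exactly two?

66744

Choose which 2 of the 9 are fixed: C(9,2) = 36.
The other 7 form a derangement: !7 = 1854.
Total: 36 × 1854 = 66744.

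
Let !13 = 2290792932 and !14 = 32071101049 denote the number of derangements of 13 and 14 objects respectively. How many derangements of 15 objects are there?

!15 = (15-1)·(!14 + !13) = 14·(32071101049 + 2290792932) = 14·34361893981 = 481066515734.

481066515734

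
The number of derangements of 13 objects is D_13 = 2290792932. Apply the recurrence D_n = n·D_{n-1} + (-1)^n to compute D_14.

D_14 = 14·2290792932 + 1 = 32071101049.

32071101049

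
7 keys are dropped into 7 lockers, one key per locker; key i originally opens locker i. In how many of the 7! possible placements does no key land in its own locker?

1854

The number of derangements of 7 is !7 = Σ_{k=0}^{7} (-1)^k·7!/k!
= 7! - 7!/1! + 7!/2! - 7!/3! + 7!/4! - 7!/5! + 7!/6! - 7!/7!
= 5040 - 5040 + 2520 - 840 + 210 - 42 + 7 - 1
= 1854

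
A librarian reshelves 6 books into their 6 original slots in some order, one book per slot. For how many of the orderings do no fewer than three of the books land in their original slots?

56

# with exactly i fixed is C(6,i)·!(6-i); sum over i=3..6:
  i=3: C(6,3)·!3 = 20·2 = 40
  i=4: C(6,4)·!2 = 15·1 = 15
  i=5: C(6,5)·!1 = 6·0 = 0
  i=6: C(6,6)·!0 = 1·1 = 1
Total = 56.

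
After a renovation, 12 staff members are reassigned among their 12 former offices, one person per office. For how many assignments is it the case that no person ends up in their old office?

176214841

Recurrence: !12 = 12·!11 + (-1)^12.
!12 = 12·14684570 + 1 = 176214841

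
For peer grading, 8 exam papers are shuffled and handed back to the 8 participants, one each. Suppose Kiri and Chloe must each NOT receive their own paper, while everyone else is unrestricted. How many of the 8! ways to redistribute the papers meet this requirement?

Let A_j be the event that the j-th constrained one is fixed. By inclusion-exclusion over the 2 events:
Σ_{j=0}^{2} (-1)^j C(2,j)(8-j)!
= C(2,0)·8! - C(2,1)·7! + C(2,2)·6!
= 40320 - 10080 + 720
= 30960

30960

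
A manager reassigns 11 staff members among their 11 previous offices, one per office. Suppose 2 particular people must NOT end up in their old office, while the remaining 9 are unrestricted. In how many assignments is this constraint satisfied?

Let A_j be the event that the j-th constrained one is fixed. By inclusion-exclusion over the 2 events:
Σ_{j=0}^{2} (-1)^j C(2,j)(11-j)!
= C(2,0)·11! - C(2,1)·10! + C(2,2)·9!
= 39916800 - 7257600 + 362880
= 33022080

33022080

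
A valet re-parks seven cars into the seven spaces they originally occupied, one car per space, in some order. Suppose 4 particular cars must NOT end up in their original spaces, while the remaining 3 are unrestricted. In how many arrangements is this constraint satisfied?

Let A_j be the event that the j-th constrained one is fixed. By inclusion-exclusion over the 4 events:
Σ_{j=0}^{4} (-1)^j C(4,j)(7-j)!
= C(4,0)·7! - C(4,1)·6! + C(4,2)·5! - C(4,3)·4! + C(4,4)·3!
= 5040 - 2880 + 720 - 96 + 6
= 2790

2790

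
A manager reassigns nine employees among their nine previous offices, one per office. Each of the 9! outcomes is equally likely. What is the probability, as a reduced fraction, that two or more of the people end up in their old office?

95887/362880

Favorable outcomes: Σ_{i≥2} C(9,i)·!(9-i) = 36·1854 + 84·265 + 126·44 + 126·9 + 84·2 + 36·1 + 9·0 + 1·1 = 95887.
Total outcomes: 9! = 362880.
Probability = 95887/362880 = 95887/362880.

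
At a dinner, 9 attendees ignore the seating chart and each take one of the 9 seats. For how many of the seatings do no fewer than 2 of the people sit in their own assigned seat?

95887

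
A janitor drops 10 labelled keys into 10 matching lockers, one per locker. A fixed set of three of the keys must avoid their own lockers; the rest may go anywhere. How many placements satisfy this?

2656080

Inclusion-exclusion on the 3 forbidden self-matches:
Σ_{j=0}^{3} (-1)^j C(3,j)(10-j)!
= C(3,0)·10! - C(3,1)·9! + C(3,2)·8! - C(3,3)·7!
= 3628800 - 1088640 + 120960 - 5040
= 2656080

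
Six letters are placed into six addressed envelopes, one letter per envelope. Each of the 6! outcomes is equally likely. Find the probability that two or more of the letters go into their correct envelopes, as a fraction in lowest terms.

Favorable outcomes: Σ_{i≥2} C(6,i)·!(6-i) = 15·9 + 20·2 + 15·1 + 6·0 + 1·1 = 191.
Total outcomes: 6! = 720.
Probability = 191/720 = 191/720.

191/720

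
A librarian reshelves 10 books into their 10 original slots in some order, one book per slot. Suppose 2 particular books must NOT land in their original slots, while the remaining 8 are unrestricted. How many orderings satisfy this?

Let A_j be the event that the j-th constrained one is fixed. By inclusion-exclusion over the 2 events:
Σ_{j=0}^{2} (-1)^j C(2,j)(10-j)!
= C(2,0)·10! - C(2,1)·9! + C(2,2)·8!
= 3628800 - 725760 + 40320
= 2943360

2943360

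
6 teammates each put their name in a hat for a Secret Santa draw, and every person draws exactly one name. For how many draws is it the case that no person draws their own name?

The subfactorial !6 = [6!/e] (nearest integer).
6! = 720, and 720/e ≈ 264.87, so !6 = 265.

265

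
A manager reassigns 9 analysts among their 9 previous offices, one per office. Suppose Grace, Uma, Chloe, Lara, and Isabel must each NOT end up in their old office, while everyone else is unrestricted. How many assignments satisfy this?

205056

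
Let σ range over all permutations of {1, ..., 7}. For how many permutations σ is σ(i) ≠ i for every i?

1854

Use !n = (n-1)(!(n-1) + !(n-2)).
!7 = 6·(265 + 44) = 6·309 = 1854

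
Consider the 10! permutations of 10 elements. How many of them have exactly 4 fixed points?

55650

Choose which 4 of the 10 are fixed: C(10,4) = 210.
The remaining 6 must be deranged: !6 = 265.
Total: 210 × 265 = 55650.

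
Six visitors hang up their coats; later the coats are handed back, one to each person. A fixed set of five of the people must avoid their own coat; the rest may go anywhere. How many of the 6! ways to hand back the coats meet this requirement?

309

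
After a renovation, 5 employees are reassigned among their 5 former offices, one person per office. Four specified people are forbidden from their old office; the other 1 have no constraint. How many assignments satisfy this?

53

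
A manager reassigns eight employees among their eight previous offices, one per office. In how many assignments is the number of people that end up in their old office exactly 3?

2464

Choose which 3 of the 8 are fixed: C(8,3) = 56.
The other 5 form a derangement: !5 = 44.
Total: 56 × 44 = 2464.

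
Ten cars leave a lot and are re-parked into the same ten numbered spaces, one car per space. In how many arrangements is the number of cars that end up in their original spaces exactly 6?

1890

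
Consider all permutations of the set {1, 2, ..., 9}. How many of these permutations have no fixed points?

By inclusion-exclusion, !9 = Σ (-1)^k · 9!/k! for k=0..9
= 9! - 9!/1! + 9!/2! - 9!/3! + 9!/4! - 9!/5! + 9!/6! - 9!/7! + 9!/8! - 9!/9!
= 362880 - 362880 + 181440 - 60480 + 15120 - 3024 + 504 - 72 + 9 - 1
= 133496

133496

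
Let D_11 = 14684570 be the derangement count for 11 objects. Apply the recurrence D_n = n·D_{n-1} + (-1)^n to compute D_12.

176214841

D_12 = 12·14684570 + 1 = 176214841.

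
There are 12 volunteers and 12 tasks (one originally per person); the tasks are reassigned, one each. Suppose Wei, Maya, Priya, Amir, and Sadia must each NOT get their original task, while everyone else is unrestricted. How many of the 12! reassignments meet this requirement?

312273360

Let A_j be the event that the j-th constrained one is fixed. By inclusion-exclusion over the 5 events:
Σ_{j=0}^{5} (-1)^j C(5,j)(12-j)!
= C(5,0)·12! - C(5,1)·11! + C(5,2)·10! - C(5,3)·9! + C(5,4)·8! - C(5,5)·7!
= 479001600 - 199584000 + 36288000 - 3628800 + 201600 - 5040
= 312273360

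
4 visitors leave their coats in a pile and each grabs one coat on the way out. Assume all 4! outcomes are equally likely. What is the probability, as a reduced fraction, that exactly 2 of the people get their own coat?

1/4

Favorable outcomes: C(4,2)·!2 = 6·1 = 6.
Total outcomes: 4! = 24.
Probability = 6/24 = 1/4.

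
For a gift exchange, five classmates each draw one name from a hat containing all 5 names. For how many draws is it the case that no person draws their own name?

Recurrence: !5 = 5·!4 + (-1)^5.
!5 = 5·9 - 1 = 44

44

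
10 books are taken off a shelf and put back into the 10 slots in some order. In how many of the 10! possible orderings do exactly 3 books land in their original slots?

222480

Pick the 3 fixed positions: C(10,3) = 120 ways.
The other 7 form a derangement: !7 = 1854.
Total: 120 × 1854 = 222480.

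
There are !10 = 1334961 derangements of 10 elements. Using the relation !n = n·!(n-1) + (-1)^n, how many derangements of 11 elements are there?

!11 = 11·1334961 - 1 = 14684570.

14684570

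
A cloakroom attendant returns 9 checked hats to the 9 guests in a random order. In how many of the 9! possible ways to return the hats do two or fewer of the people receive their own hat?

333737

# with exactly i fixed is C(9,i)·!(9-i); sum over i=0..2:
  i=0: C(9,0)·!9 = 1·133496 = 133496
  i=1: C(9,1)·!8 = 9·14833 = 133497
  i=2: C(9,2)·!7 = 36·1854 = 66744
Total = 333737.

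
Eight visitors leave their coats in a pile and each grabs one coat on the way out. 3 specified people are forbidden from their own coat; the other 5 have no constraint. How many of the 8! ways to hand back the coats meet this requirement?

27240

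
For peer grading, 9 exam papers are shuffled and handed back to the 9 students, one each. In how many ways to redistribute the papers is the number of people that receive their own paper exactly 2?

Pick the 2 fixed positions: C(9,2) = 36 ways.
The other 7 form a derangement: !7 = 1854.
Total: 36 × 1854 = 66744.

66744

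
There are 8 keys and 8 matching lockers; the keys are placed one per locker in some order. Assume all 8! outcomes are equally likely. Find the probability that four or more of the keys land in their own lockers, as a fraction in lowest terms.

257/13440

Favorable outcomes: Σ_{i≥4} C(8,i)·!(8-i) = 70·9 + 56·2 + 28·1 + 8·0 + 1·1 = 771.
Total outcomes: 8! = 40320.
Probability = 771/40320 = 257/13440.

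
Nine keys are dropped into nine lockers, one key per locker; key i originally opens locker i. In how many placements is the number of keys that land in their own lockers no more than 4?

# with exactly i fixed is C(9,i)·!(9-i); sum over i=0..4:
  i=0: C(9,0)·!9 = 1·133496 = 133496
  i=1: C(9,1)·!8 = 9·14833 = 133497
  i=2: C(9,2)·!7 = 36·1854 = 66744
  i=3: C(9,3)·!6 = 84·265 = 22260
  i=4: C(9,4)·!5 = 126·44 = 5544
Total = 361541.

361541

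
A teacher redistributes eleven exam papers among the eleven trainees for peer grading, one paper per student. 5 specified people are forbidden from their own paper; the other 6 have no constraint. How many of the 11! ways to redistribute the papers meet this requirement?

25022880

Inclusion-exclusion on the 5 forbidden self-matches:
Σ_{j=0}^{5} (-1)^j C(5,j)(11-j)!
= C(5,0)·11! - C(5,1)·10! + C(5,2)·9! - C(5,3)·8! + C(5,4)·7! - C(5,5)·6!
= 39916800 - 18144000 + 3628800 - 403200 + 25200 - 720
= 25022880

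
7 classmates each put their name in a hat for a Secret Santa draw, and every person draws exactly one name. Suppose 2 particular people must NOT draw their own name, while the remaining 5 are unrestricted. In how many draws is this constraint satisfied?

Inclusion-exclusion on the 2 forbidden self-matches:
Σ_{j=0}^{2} (-1)^j C(2,j)(7-j)!
= C(2,0)·7! - C(2,1)·6! + C(2,2)·5!
= 5040 - 1440 + 120
= 3720

3720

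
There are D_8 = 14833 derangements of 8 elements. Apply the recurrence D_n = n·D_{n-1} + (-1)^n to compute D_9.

133496

D_9 = 9·14833 - 1 = 133496.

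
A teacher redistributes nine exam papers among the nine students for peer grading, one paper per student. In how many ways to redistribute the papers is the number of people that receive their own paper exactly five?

1134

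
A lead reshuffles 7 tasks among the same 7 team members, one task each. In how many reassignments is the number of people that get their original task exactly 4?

Choose which 4 of the 7 are fixed: C(7,4) = 35.
The remaining 3 must be deranged: !3 = 2.
Total: 35 × 2 = 70.

70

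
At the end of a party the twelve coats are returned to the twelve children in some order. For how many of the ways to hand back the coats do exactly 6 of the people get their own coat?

244860

Pick the 6 fixed positions: C(12,6) = 924 ways.
The remaining 6 must be deranged: !6 = 265.
Total: 924 × 265 = 244860.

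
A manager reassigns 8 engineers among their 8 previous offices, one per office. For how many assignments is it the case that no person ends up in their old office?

!8 is the nearest integer to 8!/e.
8! = 40320, and 40320/e ≈ 14832.90, so !8 = 14833.

14833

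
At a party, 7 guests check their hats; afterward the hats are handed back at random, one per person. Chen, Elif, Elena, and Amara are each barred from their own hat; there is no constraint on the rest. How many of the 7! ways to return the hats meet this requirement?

2790

Let A_j be the event that the j-th constrained one is fixed. By inclusion-exclusion over the 4 events:
Σ_{j=0}^{4} (-1)^j C(4,j)(7-j)!
= C(4,0)·7! - C(4,1)·6! + C(4,2)·5! - C(4,3)·4! + C(4,4)·3!
= 5040 - 2880 + 720 - 96 + 6
= 2790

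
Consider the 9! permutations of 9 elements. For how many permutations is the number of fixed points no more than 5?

362675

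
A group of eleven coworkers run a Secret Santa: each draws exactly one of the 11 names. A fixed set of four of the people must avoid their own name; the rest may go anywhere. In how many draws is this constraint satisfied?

Let A_j be the event that the j-th constrained one is fixed. By inclusion-exclusion over the 4 events:
Σ_{j=0}^{4} (-1)^j C(4,j)(11-j)!
= C(4,0)·11! - C(4,1)·10! + C(4,2)·9! - C(4,3)·8! + C(4,4)·7!
= 39916800 - 14515200 + 2177280 - 161280 + 5040
= 27422640

27422640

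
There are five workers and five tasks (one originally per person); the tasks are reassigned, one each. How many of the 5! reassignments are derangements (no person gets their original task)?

44

!5 = 5! · Σ_{k=0}^{5} (-1)^k/k!
= 5! - 5!/1! + 5!/2! - 5!/3! + 5!/4! - 5!/5!
= 120 - 120 + 60 - 20 + 5 - 1
= 44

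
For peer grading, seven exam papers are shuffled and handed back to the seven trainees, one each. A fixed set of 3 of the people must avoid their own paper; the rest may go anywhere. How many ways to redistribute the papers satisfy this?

3216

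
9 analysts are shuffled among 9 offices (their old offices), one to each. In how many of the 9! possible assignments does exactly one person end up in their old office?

133497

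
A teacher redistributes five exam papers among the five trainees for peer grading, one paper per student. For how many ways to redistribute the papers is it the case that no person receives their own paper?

44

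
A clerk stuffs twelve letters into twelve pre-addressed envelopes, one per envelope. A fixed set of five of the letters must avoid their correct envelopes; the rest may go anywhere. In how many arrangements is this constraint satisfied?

Inclusion-exclusion on the 5 forbidden self-matches:
Σ_{j=0}^{5} (-1)^j C(5,j)(12-j)!
= C(5,0)·12! - C(5,1)·11! + C(5,2)·10! - C(5,3)·9! + C(5,4)·8! - C(5,5)·7!
= 479001600 - 199584000 + 36288000 - 3628800 + 201600 - 5040
= 312273360

312273360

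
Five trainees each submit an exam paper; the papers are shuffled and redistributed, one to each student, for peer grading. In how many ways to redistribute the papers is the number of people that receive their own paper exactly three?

10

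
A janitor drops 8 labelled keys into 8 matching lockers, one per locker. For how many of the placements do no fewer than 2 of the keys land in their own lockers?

10655

# with exactly i fixed is C(8,i)·!(8-i); sum over i=2..8:
  i=2: C(8,2)·!6 = 28·265 = 7420
  i=3: C(8,3)·!5 = 56·44 = 2464
  i=4: C(8,4)·!4 = 70·9 = 630
  i=5: C(8,5)·!3 = 56·2 = 112
  i=6: C(8,6)·!2 = 28·1 = 28
  i=7: C(8,7)·!1 = 8·0 = 0
  i=8: C(8,8)·!0 = 1·1 = 1
Total = 10655.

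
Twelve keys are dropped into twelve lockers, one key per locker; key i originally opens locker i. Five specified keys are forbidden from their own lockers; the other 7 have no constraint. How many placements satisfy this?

312273360

Inclusion-exclusion on the 5 forbidden self-matches:
Σ_{j=0}^{5} (-1)^j C(5,j)(12-j)!
= C(5,0)·12! - C(5,1)·11! + C(5,2)·10! - C(5,3)·9! + C(5,4)·8! - C(5,5)·7!
= 479001600 - 199584000 + 36288000 - 3628800 + 201600 - 5040
= 312273360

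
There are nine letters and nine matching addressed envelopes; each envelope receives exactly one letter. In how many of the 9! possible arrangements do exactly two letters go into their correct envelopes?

66744

Pick the 2 fixed positions: C(9,2) = 36 ways.
The other 7 form a derangement: !7 = 1854.
Total: 36 × 1854 = 66744.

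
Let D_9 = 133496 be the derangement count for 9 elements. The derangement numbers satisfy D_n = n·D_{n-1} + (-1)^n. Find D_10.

D_10 = 10·133496 + 1 = 1334961.

1334961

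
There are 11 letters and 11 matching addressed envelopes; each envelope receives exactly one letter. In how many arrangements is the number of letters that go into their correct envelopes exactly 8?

Pick the 8 fixed positions: C(11,8) = 165 ways.
The remaining 3 must be deranged: !3 = 2.
Total: 165 × 2 = 330.

330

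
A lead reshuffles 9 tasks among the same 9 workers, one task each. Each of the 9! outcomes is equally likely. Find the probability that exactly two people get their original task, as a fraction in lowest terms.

103/560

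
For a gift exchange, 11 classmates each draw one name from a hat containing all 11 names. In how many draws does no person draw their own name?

14684570

The number of derangements of 11 is !11 = Σ_{k=0}^{11} (-1)^k·11!/k!
= 11! - 11!/1! + 11!/2! - 11!/3! + 11!/4! - 11!/5! + 11!/6! - 11!/7! + 11!/8! - 11!/9! + 11!/10! - 11!/11!
= 39916800 - 39916800 + 19958400 - 6652800 + 1663200 - 332640 + 55440 - 7920 + 990 - 110 + 11 - 1
= 14684570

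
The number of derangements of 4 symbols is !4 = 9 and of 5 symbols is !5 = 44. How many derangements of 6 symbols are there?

!6 = (6-1)·(!5 + !4) = 5·(44 + 9) = 5·53 = 265.

265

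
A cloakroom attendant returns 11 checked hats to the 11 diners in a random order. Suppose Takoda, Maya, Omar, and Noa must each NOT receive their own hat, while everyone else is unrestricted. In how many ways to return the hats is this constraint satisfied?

Inclusion-exclusion on the 4 forbidden self-matches:
Σ_{j=0}^{4} (-1)^j C(4,j)(11-j)!
= C(4,0)·11! - C(4,1)·10! + C(4,2)·9! - C(4,3)·8! + C(4,4)·7!
= 39916800 - 14515200 + 2177280 - 161280 + 5040
= 27422640

27422640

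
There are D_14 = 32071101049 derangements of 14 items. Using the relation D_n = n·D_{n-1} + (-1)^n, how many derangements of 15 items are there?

D_15 = 15·32071101049 - 1 = 481066515734.

481066515734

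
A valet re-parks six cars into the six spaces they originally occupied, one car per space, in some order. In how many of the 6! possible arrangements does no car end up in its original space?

Use !n = (n-1)(!(n-1) + !(n-2)).
!6 = 5·(44 + 9) = 5·53 = 265

265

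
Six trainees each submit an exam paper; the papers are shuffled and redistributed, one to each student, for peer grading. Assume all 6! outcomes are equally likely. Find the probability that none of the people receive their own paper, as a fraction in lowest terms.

53/144

Favorable outcomes: !6 = 265.
Total outcomes: 6! = 720.
Probability = 265/720 = 53/144.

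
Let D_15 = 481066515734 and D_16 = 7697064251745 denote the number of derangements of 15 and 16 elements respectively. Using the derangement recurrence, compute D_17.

130850092279664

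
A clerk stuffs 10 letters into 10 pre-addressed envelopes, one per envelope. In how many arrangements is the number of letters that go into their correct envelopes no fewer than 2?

958879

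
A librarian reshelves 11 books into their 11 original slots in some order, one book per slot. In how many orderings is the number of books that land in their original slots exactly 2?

Pick the 2 fixed positions: C(11,2) = 55 ways.
The remaining 9 must be deranged: !9 = 133496.
Total: 55 × 133496 = 7342280.

7342280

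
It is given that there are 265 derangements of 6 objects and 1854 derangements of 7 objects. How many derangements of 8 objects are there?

14833

!8 = (8-1)·(!7 + !6) = 7·(1854 + 265) = 7·2119 = 14833.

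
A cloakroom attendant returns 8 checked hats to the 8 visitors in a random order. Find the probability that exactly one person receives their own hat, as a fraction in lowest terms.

103/280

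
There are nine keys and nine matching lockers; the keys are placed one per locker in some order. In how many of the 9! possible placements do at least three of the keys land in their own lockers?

29143

Sum C(9,i)·!(9-i) for i = 3..9:
  i=3: C(9,3)·!6 = 84·265 = 22260
  i=4: C(9,4)·!5 = 126·44 = 5544
  i=5: C(9,5)·!4 = 126·9 = 1134
  i=6: C(9,6)·!3 = 84·2 = 168
  i=7: C(9,7)·!2 = 36·1 = 36
  i=8: C(9,8)·!1 = 9·0 = 0
  i=9: C(9,9)·!0 = 1·1 = 1
Total = 29143.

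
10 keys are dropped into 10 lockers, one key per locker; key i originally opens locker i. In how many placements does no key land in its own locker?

1334961

Recurrence: !10 = 9·(!9 + !8).
!10 = 9·(133496 + 14833) = 9·148329 = 1334961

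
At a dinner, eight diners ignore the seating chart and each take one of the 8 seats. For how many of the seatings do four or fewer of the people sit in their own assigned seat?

# with exactly i fixed is C(8,i)·!(8-i); sum over i=0..4:
  i=0: C(8,0)·!8 = 1·14833 = 14833
  i=1: C(8,1)·!7 = 8·1854 = 14832
  i=2: C(8,2)·!6 = 28·265 = 7420
  i=3: C(8,3)·!5 = 56·44 = 2464
  i=4: C(8,4)·!4 = 70·9 = 630
Total = 40179.

40179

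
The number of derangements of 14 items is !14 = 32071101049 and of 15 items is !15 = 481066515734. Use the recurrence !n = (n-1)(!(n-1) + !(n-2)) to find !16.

!16 = (16-1)·(!15 + !14) = 15·(481066515734 + 32071101049) = 15·513137616783 = 7697064251745.

7697064251745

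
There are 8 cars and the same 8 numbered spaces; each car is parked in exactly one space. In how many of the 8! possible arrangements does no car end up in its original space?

Use !n = (n-1)(!(n-1) + !(n-2)).
!8 = 7·(1854 + 265) = 7·2119 = 14833

14833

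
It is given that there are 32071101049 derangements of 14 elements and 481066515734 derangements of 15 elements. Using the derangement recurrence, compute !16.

7697064251745

!16 = (16-1)·(!15 + !14) = 15·(481066515734 + 32071101049) = 15·513137616783 = 7697064251745.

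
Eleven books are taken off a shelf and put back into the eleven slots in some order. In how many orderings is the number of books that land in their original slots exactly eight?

330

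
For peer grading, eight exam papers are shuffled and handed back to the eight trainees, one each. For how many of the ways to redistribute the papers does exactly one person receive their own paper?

14832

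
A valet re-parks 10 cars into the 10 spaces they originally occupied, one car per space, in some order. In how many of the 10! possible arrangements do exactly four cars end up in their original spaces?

55650

Pick the 4 fixed positions: C(10,4) = 210 ways.
The remaining 6 must be deranged: !6 = 265.
Total: 210 × 265 = 55650.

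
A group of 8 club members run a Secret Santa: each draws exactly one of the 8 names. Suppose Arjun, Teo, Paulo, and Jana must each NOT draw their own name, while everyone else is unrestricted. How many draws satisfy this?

24024

Inclusion-exclusion on the 4 forbidden self-matches:
Σ_{j=0}^{4} (-1)^j C(4,j)(8-j)!
= C(4,0)·8! - C(4,1)·7! + C(4,2)·6! - C(4,3)·5! + C(4,4)·4!
= 40320 - 20160 + 4320 - 480 + 24
= 24024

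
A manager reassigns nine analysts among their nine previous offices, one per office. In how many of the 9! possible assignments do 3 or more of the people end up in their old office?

29143

# with exactly i fixed is C(9,i)·!(9-i); sum over i=3..9:
  i=3: C(9,3)·!6 = 84·265 = 22260
  i=4: C(9,4)·!5 = 126·44 = 5544
  i=5: C(9,5)·!4 = 126·9 = 1134
  i=6: C(9,6)·!3 = 84·2 = 168
  i=7: C(9,7)·!2 = 36·1 = 36
  i=8: C(9,8)·!1 = 9·0 = 0
  i=9: C(9,9)·!0 = 1·1 = 1
Total = 29143.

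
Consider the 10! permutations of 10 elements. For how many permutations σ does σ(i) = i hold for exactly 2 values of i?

667485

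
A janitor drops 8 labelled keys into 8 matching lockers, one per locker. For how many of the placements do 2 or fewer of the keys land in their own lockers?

# with exactly i fixed is C(8,i)·!(8-i); sum over i=0..2:
  i=0: C(8,0)·!8 = 1·14833 = 14833
  i=1: C(8,1)·!7 = 8·1854 = 14832
  i=2: C(8,2)·!6 = 28·265 = 7420
Total = 37085.

37085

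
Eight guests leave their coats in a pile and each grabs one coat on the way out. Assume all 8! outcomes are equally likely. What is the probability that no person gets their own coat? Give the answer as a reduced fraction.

Favorable outcomes: !8 = 14833.
Total outcomes: 8! = 40320.
Probability = 14833/40320 = 2119/5760.

2119/5760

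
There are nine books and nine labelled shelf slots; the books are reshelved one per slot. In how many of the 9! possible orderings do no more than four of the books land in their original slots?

361541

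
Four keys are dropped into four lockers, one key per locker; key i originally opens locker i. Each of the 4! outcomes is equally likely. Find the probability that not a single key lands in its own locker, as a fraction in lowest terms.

Favorable outcomes: !4 = 9.
Total outcomes: 4! = 24.
Probability = 9/24 = 3/8.

3/8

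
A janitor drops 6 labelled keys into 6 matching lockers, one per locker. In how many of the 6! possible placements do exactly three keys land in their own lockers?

40

Pick the 3 fixed positions: C(6,3) = 20 ways.
The remaining 3 must be deranged: !3 = 2.
Total: 20 × 2 = 40.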